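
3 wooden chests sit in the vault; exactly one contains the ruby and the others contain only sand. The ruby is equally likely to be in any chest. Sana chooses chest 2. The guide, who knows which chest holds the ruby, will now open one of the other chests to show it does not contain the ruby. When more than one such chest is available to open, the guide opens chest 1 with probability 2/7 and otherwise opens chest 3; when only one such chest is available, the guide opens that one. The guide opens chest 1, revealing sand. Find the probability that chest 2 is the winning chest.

Condition on the true location of the ruby.
If it is in chest 1 (prior 1/3): the guide opened chest 1, so this case is ruled out; weight (1/3)·0 = 0.
If it is in chest 2 (prior 1/3): chest 1 is available, opened with probability 2/7; weight (1/3)·(2/7) = 2/21.
If it is in chest 3 (prior 1/3): only chest 1 is available, probability 1; weight (1/3)·1 = 1/3.
The weights sum to 3/7.
So P(the ruby in chest 2 | the guide opened chest 1) = (2/21) / (3/7) = 2/9.

2/9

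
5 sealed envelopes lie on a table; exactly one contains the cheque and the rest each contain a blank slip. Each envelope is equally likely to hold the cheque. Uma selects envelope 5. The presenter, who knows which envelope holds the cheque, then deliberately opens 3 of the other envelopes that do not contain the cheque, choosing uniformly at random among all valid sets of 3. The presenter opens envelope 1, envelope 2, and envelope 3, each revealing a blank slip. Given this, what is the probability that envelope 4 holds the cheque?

Condition on the true location of the cheque.
If it is in any of envelopes 1, 2, and 3 (prior 1/5 each): that envelope was opened and seen not to hold the prize — ruled out; weight (1/5)·0 = 0 each.
If it is in envelope 4 (prior 1/5): the presenter has no choice, probability 1; weight (1/5)·1 = 1/5.
If it is in envelope 5 (prior 1/5): the presenter has 4 equally likely choices, so probability 1/4; weight (1/5)·(1/4) = 1/20.
The weights sum to 1/4.
So P(the cheque in envelope 4 | the presenter opened envelope 1, envelope 2, and envelope 3) = (1/5) / (1/4) = 4/5.

4/5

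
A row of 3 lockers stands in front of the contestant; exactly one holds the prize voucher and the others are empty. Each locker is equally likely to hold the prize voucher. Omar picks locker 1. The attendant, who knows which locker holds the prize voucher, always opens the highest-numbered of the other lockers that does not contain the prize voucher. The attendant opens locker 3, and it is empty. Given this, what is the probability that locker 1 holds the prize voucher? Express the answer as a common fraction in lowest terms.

Consider each possible location of the prize voucher in turn.
If it is in either of lockers 1 and 2 (prior 1/3 each): locker 3 is the highest-numbered option available, probability 1; weight (1/3)·1 = 1/3 each.
If it is in locker 3 (prior 1/3): the attendant opened locker 3, so this case is ruled out; weight (1/3)·0 = 0.
The weights sum to 2/3.
So P(the prize voucher in locker 1 | the attendant opened locker 3) = (1/3) / (2/3) = 1/2.

1/2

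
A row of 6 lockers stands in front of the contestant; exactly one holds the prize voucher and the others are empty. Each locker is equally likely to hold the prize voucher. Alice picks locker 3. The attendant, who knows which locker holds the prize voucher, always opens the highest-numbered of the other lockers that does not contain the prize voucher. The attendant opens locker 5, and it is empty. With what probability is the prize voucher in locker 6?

Consider each possible location of the prize voucher in turn.
If it is in any of lockers 1, 2, 3, and 4 (prior 1/6 each): the attendant would have opened locker 6 instead, probability 0; weight (1/6)·0 = 0 each.
If it is in locker 5 (prior 1/6): the attendant opened locker 5, so this case is ruled out; weight (1/6)·0 = 0.
If it is in locker 6 (prior 1/6): locker 5 is the highest-numbered option available, probability 1; weight (1/6)·1 = 1/6.
The weights sum to 1/6.
So P(the prize voucher in locker 6 | the attendant opened locker 5) = (1/6) / (1/6) = 1.

1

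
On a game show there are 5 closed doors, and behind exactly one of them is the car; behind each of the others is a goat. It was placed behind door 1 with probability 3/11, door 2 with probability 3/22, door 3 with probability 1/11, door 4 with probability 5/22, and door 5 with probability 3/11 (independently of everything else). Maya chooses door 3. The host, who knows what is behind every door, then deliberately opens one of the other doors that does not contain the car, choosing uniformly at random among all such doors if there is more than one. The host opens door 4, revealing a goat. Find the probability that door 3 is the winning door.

1/11

Apply Bayes' rule, conditioning on where the car actually is.
If it is behind either of doors 1 and 5 (prior 3/11 each): the host has 3 equally likely choices, so probability 1/3; weight (3/11)·(1/3) = 1/11 each.
If it is behind door 2 (prior 3/22): the host has 3 equally likely choices, so probability 1/3; weight (3/22)·(1/3) = 1/22.
If it is behind door 3 (prior 1/11): the host has 4 equally likely choices, so probability 1/4; weight (1/11)·(1/4) = 1/44.
If it is behind door 4 (prior 5/22): the host opened door 4, so this case is ruled out; weight (5/22)·0 = 0.
The weights sum to 1/4.
So P(the car behind door 3 | the host opened door 4) = (1/44) / (1/4) = 1/11.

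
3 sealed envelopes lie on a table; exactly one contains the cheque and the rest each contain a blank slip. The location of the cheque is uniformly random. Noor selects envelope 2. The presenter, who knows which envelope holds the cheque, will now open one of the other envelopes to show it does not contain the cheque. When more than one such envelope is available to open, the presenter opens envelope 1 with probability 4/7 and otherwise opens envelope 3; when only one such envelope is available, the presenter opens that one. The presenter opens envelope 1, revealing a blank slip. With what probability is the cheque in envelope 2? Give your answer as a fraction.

4/11

Apply Bayes' rule, conditioning on where the cheque actually is.
If it is in envelope 1 (prior 1/3): the presenter opened envelope 1, so this case is ruled out; weight (1/3)·0 = 0.
If it is in envelope 2 (prior 1/3): envelope 1 is available, opened with probability 4/7; weight (1/3)·(4/7) = 4/21.
If it is in envelope 3 (prior 1/3): only envelope 1 is available, probability 1; weight (1/3)·1 = 1/3.
The weights sum to 11/21.
So P(the cheque in envelope 2 | the presenter opened envelope 1) = (4/21) / (11/21) = 4/11.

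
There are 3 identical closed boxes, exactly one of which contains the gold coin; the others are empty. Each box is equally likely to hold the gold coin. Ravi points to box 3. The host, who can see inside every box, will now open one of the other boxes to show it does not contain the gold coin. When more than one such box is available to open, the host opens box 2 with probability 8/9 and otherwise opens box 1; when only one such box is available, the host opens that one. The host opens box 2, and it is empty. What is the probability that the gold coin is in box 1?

Condition on the true location of the gold coin.
If it is in box 1 (prior 1/3): only box 2 is available, probability 1; weight (1/3)·1 = 1/3.
If it is in box 2 (prior 1/3): the host opened box 2, so this case is ruled out; weight (1/3)·0 = 0.
If it is in box 3 (prior 1/3): box 2 is available, opened with probability 8/9; weight (1/3)·(8/9) = 8/27.
The weights sum to 17/27.
So P(the gold coin in box 1 | the host opened box 2) = (1/3) / (17/27) = 9/17.

9/17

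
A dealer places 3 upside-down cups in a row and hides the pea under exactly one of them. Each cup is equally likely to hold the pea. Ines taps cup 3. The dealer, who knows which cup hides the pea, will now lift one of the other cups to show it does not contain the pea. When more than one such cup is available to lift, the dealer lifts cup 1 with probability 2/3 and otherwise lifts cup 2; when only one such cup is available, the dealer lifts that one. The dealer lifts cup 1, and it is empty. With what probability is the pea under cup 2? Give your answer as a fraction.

3/5

Apply Bayes' rule, conditioning on where the pea actually is.
If it is under cup 1 (prior 1/3): the dealer opened cup 1, so this case is ruled out; weight (1/3)·0 = 0.
If it is under cup 2 (prior 1/3): only cup 1 is available, probability 1; weight (1/3)·1 = 1/3.
If it is under cup 3 (prior 1/3): cup 1 is available, opened with probability 2/3; weight (1/3)·(2/3) = 2/9.
The weights sum to 5/9.
So P(the pea under cup 2 | the dealer opened cup 1) = (1/3) / (5/9) = 3/5.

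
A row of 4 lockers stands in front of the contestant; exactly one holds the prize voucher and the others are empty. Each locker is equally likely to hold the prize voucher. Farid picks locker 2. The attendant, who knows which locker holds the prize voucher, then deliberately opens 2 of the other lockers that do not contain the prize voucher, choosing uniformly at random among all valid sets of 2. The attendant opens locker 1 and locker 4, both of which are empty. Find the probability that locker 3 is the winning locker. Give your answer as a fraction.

Condition on the true location of the prize voucher.
If it is in either of lockers 1 and 4 (prior 1/4 each): that locker was opened and seen not to hold the prize — ruled out; weight (1/4)·0 = 0 each.
If it is in locker 2 (prior 1/4): the attendant has 3 equally likely choices, so probability 1/3; weight (1/4)·(1/3) = 1/12.
If it is in locker 3 (prior 1/4): the attendant has no choice, probability 1; weight (1/4)·1 = 1/4.
The weights sum to 1/3.
So P(the prize voucher in locker 3 | the attendant opened locker 1 and locker 4) = (1/4) / (1/3) = 3/4.

3/4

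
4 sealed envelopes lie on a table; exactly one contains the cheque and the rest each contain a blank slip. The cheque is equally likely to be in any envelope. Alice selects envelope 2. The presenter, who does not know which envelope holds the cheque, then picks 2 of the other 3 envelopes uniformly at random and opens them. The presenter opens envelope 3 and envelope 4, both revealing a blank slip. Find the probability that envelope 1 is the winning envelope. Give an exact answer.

1/2

Because the presenter chose which envelopes to open without knowing where the cheque is, the choice is independent of the prize location. Learning that none of the 2 opened envelopes holds the cheque simply rules out those 2 locations and leaves the remaining 2 envelopes still equally likely by symmetry.
So P(the cheque in envelope 1) = 1/2.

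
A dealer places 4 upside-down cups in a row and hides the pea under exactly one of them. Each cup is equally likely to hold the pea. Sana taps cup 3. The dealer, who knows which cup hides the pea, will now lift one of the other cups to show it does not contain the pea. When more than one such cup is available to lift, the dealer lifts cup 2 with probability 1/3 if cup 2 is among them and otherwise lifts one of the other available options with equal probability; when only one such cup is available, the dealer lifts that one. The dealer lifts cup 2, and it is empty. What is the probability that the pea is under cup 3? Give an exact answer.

Apply Bayes' rule, conditioning on where the pea actually is.
If it is under any of cups 1, 3, and 4 (prior 1/4 each): cup 2 is available, opened with probability 1/3; weight (1/4)·(1/3) = 1/12 each.
If it is under cup 2 (prior 1/4): the dealer opened cup 2, so this case is ruled out; weight (1/4)·0 = 0.
The weights sum to 1/4.
So P(the pea under cup 3 | the dealer opened cup 2) = (1/12) / (1/4) = 1/3.

1/3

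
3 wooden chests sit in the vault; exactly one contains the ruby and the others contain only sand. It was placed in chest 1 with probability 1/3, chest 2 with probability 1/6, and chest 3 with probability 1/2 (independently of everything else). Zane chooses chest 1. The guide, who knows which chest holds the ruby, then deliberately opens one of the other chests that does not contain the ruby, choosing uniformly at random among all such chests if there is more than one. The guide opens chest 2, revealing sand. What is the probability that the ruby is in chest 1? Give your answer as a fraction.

1/4

Consider each possible location of the ruby in turn.
If it is in chest 1 (prior 1/3): the guide has 2 equally likely choices, so probability 1/2; weight (1/3)·(1/2) = 1/6.
If it is in chest 2 (prior 1/6): the guide opened chest 2, so this case is ruled out; weight (1/6)·0 = 0.
If it is in chest 3 (prior 1/2): the guide has no choice, probability 1; weight (1/2)·1 = 1/2.
The weights sum to 2/3.
So P(the ruby in chest 1 | the guide opened chest 2) = (1/6) / (2/3) = 1/4.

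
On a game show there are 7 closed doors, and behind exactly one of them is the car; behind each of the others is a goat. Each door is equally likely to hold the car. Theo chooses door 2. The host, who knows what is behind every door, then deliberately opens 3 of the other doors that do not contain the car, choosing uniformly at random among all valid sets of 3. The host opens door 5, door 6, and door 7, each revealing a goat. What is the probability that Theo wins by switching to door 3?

2/7

Apply Bayes' rule, conditioning on where the car actually is.
If it is behind any of doors 1, 3, and 4 (prior 1/7 each): the host has 10 equally likely choices, so probability 1/10; weight (1/7)·(1/10) = 1/70 each.
If it is behind door 2 (prior 1/7): the host has 20 equally likely choices, so probability 1/20; weight (1/7)·(1/20) = 1/140.
If it is behind any of doors 5, 6, and 7 (prior 1/7 each): that door was opened and seen not to hold the prize — ruled out; weight (1/7)·0 = 0 each.
The weights sum to 1/20.
So P(the car behind door 3 | the host opened door 5, door 6, and door 7) = (1/70) / (1/20) = 2/7.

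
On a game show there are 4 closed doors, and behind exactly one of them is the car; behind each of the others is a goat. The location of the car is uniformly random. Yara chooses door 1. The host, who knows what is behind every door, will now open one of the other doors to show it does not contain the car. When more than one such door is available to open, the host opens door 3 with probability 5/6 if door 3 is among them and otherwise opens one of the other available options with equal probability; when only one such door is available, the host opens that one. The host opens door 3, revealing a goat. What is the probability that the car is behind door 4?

1/3

Condition on the true location of the car.
If it is behind any of doors 1, 2, and 4 (prior 1/4 each): door 3 is available, opened with probability 5/6; weight (1/4)·(5/6) = 5/24 each.
If it is behind door 3 (prior 1/4): the host opened door 3, so this case is ruled out; weight (1/4)·0 = 0.
The weights sum to 5/8.
So P(the car behind door 4 | the host opened door 3) = (5/24) / (5/8) = 1/3.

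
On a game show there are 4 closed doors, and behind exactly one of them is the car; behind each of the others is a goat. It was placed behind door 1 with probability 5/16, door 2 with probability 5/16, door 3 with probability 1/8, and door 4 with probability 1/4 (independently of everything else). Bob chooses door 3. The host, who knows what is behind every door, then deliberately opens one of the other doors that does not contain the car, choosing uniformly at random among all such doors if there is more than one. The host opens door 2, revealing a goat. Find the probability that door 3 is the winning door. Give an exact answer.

4/31

Consider each possible location of the car in turn.
If it is behind door 1 (prior 5/16): the host has 2 equally likely choices, so probability 1/2; weight (5/16)·(1/2) = 5/32.
If it is behind door 2 (prior 5/16): the host opened door 2, so this case is ruled out; weight (5/16)·0 = 0.
If it is behind door 3 (prior 1/8): the host has 3 equally likely choices, so probability 1/3; weight (1/8)·(1/3) = 1/24.
If it is behind door 4 (prior 1/4): the host has 2 equally likely choices, so probability 1/2; weight (1/4)·(1/2) = 1/8.
The weights sum to 31/96.
So P(the car behind door 3 | the host opened door 2) = (1/24) / (31/96) = 4/31.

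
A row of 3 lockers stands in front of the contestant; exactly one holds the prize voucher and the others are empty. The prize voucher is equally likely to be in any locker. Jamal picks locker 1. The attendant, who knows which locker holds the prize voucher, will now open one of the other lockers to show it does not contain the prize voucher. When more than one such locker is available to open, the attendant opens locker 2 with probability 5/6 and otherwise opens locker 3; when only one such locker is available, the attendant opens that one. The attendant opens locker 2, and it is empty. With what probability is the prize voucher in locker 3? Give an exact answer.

Consider each possible location of the prize voucher in turn.
If it is in locker 1 (prior 1/3): locker 2 is available, opened with probability 5/6; weight (1/3)·(5/6) = 5/18.
If it is in locker 2 (prior 1/3): the attendant opened locker 2, so this case is ruled out; weight (1/3)·0 = 0.
If it is in locker 3 (prior 1/3): only locker 2 is available, probability 1; weight (1/3)·1 = 1/3.
The weights sum to 11/18.
So P(the prize voucher in locker 3 | the attendant opened locker 2) = (1/3) / (11/18) = 6/11.

6/11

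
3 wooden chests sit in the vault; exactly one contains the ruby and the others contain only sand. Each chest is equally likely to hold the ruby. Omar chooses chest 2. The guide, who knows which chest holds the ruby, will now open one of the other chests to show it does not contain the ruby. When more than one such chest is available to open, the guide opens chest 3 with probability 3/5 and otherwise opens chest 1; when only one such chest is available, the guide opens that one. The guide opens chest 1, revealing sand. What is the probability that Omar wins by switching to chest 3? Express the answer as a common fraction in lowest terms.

5/7

Condition on the true location of the ruby.
If it is in chest 1 (prior 1/3): the guide opened chest 1, so this case is ruled out; weight (1/3)·0 = 0.
If it is in chest 2 (prior 1/3): chest 3 is available but not opened, probability 2/5; weight (1/3)·(2/5) = 2/15.
If it is in chest 3 (prior 1/3): only chest 1 is available, probability 1; weight (1/3)·1 = 1/3.
The weights sum to 7/15.
So P(the ruby in chest 3 | the guide opened chest 1) = (1/3) / (7/15) = 5/7.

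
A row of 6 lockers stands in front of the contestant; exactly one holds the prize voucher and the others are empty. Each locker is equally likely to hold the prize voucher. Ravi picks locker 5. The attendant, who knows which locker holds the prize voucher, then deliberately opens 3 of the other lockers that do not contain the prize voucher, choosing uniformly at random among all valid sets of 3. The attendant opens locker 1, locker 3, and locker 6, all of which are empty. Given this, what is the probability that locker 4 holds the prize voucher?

5/12

Apply Bayes' rule, conditioning on where the prize voucher actually is.
If it is in any of lockers 1, 3, and 6 (prior 1/6 each): that locker was opened and seen not to hold the prize — ruled out; weight (1/6)·0 = 0 each.
If it is in either of lockers 2 and 4 (prior 1/6 each): the attendant has 4 equally likely choices, so probability 1/4; weight (1/6)·(1/4) = 1/24 each.
If it is in locker 5 (prior 1/6): the attendant has 10 equally likely choices, so probability 1/10; weight (1/6)·(1/10) = 1/60.
The weights sum to 1/10.
So P(the prize voucher in locker 4 | the attendant opened locker 1, locker 3, and locker 6) = (1/24) / (1/10) = 5/12.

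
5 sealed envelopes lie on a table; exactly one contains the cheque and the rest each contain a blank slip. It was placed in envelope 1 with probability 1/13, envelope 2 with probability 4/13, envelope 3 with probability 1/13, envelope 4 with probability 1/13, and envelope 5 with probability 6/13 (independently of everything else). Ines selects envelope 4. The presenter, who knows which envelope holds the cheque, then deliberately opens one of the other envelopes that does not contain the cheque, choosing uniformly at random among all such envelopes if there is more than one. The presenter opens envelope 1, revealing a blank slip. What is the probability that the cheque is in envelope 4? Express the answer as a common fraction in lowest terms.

3/47

Apply Bayes' rule, conditioning on where the cheque actually is.
If it is in envelope 1 (prior 1/13): the presenter opened envelope 1, so this case is ruled out; weight (1/13)·0 = 0.
If it is in envelope 2 (prior 4/13): the presenter has 3 equally likely choices, so probability 1/3; weight (4/13)·(1/3) = 4/39.
If it is in envelope 3 (prior 1/13): the presenter has 3 equally likely choices, so probability 1/3; weight (1/13)·(1/3) = 1/39.
If it is in envelope 4 (prior 1/13): the presenter has 4 equally likely choices, so probability 1/4; weight (1/13)·(1/4) = 1/52.
If it is in envelope 5 (prior 6/13): the presenter has 3 equally likely choices, so probability 1/3; weight (6/13)·(1/3) = 2/13.
The weights sum to 47/156.
So P(the cheque in envelope 4 | the presenter opened envelope 1) = (1/52) / (47/156) = 3/47.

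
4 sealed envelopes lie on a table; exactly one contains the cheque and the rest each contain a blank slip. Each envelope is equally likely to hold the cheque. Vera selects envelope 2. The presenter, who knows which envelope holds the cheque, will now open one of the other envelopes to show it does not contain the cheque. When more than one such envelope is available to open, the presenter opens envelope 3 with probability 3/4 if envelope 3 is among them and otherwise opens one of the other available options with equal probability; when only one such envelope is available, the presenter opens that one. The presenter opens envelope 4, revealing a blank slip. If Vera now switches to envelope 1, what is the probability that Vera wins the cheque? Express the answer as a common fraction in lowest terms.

Apply Bayes' rule, conditioning on where the cheque actually is.
If it is in envelope 1 (prior 1/4): envelope 3 is available but not opened, probability 1/4; weight (1/4)·(1/4) = 1/16.
If it is in envelope 2 (prior 1/4): envelope 3 is available but not opened; envelope 4 gets probability (1 − 3/4)/2 = 1/8; weight (1/4)·(1/8) = 1/32.
If it is in envelope 3 (prior 1/4): envelope 3 holds the prize so is unavailable; the presenter chooses uniformly among the 2 others, probability 1/2; weight (1/4)·(1/2) = 1/8.
If it is in envelope 4 (prior 1/4): the presenter opened envelope 4, so this case is ruled out; weight (1/4)·0 = 0.
The weights sum to 7/32.
So P(the cheque in envelope 1 | the presenter opened envelope 4) = (1/16) / (7/32) = 2/7.

2/7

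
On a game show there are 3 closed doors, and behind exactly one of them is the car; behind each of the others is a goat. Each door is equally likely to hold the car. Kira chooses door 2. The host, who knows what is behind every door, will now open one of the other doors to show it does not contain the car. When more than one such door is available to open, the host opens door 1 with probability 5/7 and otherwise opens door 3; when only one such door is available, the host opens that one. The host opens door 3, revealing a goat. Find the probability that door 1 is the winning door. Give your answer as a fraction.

7/9

Condition on the true location of the car.
If it is behind door 1 (prior 1/3): only door 3 is available, probability 1; weight (1/3)·1 = 1/3.
If it is behind door 2 (prior 1/3): door 1 is available but not opened, probability 2/7; weight (1/3)·(2/7) = 2/21.
If it is behind door 3 (prior 1/3): the host opened door 3, so this case is ruled out; weight (1/3)·0 = 0.
The weights sum to 3/7.
So P(the car behind door 1 | the host opened door 3) = (1/3) / (3/7) = 7/9.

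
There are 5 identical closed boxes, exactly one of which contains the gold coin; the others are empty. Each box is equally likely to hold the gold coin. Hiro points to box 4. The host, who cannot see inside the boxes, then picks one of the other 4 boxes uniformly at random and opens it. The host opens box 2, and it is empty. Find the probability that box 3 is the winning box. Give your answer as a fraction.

Condition on the true location of the gold coin.
If it is in any of boxes 1, 3, 4, and 5 (prior 1/5 each): the host picks box 2 with probability 1/4 regardless, and it is not the prize; weight (1/5)·(1/4) = 1/20 each.
If it is in box 2 (prior 1/5): the host opened box 2, so this case is ruled out; weight (1/5)·0 = 0.
The weights sum to 1/5.
So P(the gold coin in box 3 | the host opened box 2) = (1/20) / (1/5) = 1/4.

1/4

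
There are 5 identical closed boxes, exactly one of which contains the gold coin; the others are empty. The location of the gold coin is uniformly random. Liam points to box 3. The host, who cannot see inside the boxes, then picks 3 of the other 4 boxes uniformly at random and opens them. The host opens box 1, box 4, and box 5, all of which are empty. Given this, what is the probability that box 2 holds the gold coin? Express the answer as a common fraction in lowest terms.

1/2

Because the host chose which boxes to open without knowing where the gold coin is, the choice is independent of the prize location. Learning that none of the 3 opened boxes holds the gold coin simply rules out those 3 locations and leaves the remaining 2 boxes still equally likely by symmetry.
So P(the gold coin in box 2) = 1/2.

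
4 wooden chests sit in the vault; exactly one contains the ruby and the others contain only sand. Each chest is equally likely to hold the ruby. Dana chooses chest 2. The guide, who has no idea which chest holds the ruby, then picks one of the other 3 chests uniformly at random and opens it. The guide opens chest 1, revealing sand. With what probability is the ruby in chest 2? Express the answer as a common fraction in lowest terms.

1/3

Consider each possible location of the ruby in turn.
If it is in chest 1 (prior 1/4): the guide opened chest 1, so this case is ruled out; weight (1/4)·0 = 0.
If it is in any of chests 2, 3, and 4 (prior 1/4 each): the guide picks chest 1 with probability 1/3 regardless, and it is not the prize; weight (1/4)·(1/3) = 1/12 each.
The weights sum to 1/4.
So P(the ruby in chest 2 | the guide opened chest 1) = (1/12) / (1/4) = 1/3.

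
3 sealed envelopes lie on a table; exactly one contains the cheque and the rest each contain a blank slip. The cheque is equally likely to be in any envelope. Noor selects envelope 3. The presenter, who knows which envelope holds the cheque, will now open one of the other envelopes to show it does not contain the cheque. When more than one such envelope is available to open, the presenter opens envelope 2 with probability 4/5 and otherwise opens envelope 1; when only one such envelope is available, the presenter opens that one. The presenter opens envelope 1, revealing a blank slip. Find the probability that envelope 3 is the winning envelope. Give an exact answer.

1/6

Apply Bayes' rule, conditioning on where the cheque actually is.
If it is in envelope 1 (prior 1/3): the presenter opened envelope 1, so this case is ruled out; weight (1/3)·0 = 0.
If it is in envelope 2 (prior 1/3): only envelope 1 is available, probability 1; weight (1/3)·1 = 1/3.
If it is in envelope 3 (prior 1/3): envelope 2 is available but not opened, probability 1/5; weight (1/3)·(1/5) = 1/15.
The weights sum to 2/5.
So P(the cheque in envelope 3 | the presenter opened envelope 1) = (1/15) / (2/5) = 1/6.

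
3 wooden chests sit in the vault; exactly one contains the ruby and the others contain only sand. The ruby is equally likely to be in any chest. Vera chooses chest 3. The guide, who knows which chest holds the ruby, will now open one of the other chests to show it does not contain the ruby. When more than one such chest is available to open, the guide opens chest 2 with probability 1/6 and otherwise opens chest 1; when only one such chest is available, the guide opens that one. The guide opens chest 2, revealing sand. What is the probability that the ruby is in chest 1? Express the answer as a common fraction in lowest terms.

Consider each possible location of the ruby in turn.
If it is in chest 1 (prior 1/3): only chest 2 is available, probability 1; weight (1/3)·1 = 1/3.
If it is in chest 2 (prior 1/3): the guide opened chest 2, so this case is ruled out; weight (1/3)·0 = 0.
If it is in chest 3 (prior 1/3): chest 2 is available, opened with probability 1/6; weight (1/3)·(1/6) = 1/18.
The weights sum to 7/18.
So P(the ruby in chest 1 | the guide opened chest 2) = (1/3) / (7/18) = 6/7.

6/7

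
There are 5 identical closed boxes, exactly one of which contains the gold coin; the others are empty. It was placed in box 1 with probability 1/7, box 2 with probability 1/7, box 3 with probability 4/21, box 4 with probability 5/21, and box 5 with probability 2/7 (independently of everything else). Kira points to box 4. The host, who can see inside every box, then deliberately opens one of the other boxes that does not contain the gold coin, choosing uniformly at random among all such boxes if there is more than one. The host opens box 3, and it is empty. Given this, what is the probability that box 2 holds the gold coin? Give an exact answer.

4/21

Consider each possible location of the gold coin in turn.
If it is in either of boxes 1 and 2 (prior 1/7 each): the host has 3 equally likely choices, so probability 1/3; weight (1/7)·(1/3) = 1/21 each.
If it is in box 3 (prior 4/21): the host opened box 3, so this case is ruled out; weight (4/21)·0 = 0.
If it is in box 4 (prior 5/21): the host has 4 equally likely choices, so probability 1/4; weight (5/21)·(1/4) = 5/84.
If it is in box 5 (prior 2/7): the host has 3 equally likely choices, so probability 1/3; weight (2/7)·(1/3) = 2/21.
The weights sum to 1/4.
So P(the gold coin in box 2 | the host opened box 3) = (1/21) / (1/4) = 4/21.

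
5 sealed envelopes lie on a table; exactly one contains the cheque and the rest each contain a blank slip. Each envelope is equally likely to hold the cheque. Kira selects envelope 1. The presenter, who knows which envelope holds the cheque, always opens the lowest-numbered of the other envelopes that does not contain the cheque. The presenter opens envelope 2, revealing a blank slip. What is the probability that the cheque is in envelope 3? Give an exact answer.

Apply Bayes' rule, conditioning on where the cheque actually is.
If it is in any of envelopes 1, 3, 4, and 5 (prior 1/5 each): envelope 2 is the lowest-numbered option available, probability 1; weight (1/5)·1 = 1/5 each.
If it is in envelope 2 (prior 1/5): the presenter opened envelope 2, so this case is ruled out; weight (1/5)·0 = 0.
The weights sum to 4/5.
So P(the cheque in envelope 3 | the presenter opened envelope 2) = (1/5) / (4/5) = 1/4.

1/4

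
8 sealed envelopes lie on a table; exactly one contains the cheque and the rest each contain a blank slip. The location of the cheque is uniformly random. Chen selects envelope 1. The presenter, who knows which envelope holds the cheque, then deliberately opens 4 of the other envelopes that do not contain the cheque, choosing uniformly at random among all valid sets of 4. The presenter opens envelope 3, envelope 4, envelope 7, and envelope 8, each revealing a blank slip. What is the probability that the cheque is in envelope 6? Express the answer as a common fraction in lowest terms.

7/24

Consider each possible location of the cheque in turn.
If it is in envelope 1 (prior 1/8): the presenter has 35 equally likely choices, so probability 1/35; weight (1/8)·(1/35) = 1/280.
If it is in any of envelopes 2, 5, and 6 (prior 1/8 each): the presenter has 15 equally likely choices, so probability 1/15; weight (1/8)·(1/15) = 1/120 each.
If it is in any of envelopes 3, 4, 7, and 8 (prior 1/8 each): that envelope was opened and seen not to hold the prize — ruled out; weight (1/8)·0 = 0 each.
The weights sum to 1/35.
So P(the cheque in envelope 6 | the presenter opened envelope 3, envelope 4, envelope 7, and envelope 8) = (1/120) / (1/35) = 7/24.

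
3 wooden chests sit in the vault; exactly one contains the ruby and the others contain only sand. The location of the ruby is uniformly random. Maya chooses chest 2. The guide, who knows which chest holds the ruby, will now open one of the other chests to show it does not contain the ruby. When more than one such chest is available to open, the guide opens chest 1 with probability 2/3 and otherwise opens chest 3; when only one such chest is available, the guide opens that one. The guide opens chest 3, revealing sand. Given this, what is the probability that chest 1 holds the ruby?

3/4

Consider each possible location of the ruby in turn.
If it is in chest 1 (prior 1/3): only chest 3 is available, probability 1; weight (1/3)·1 = 1/3.
If it is in chest 2 (prior 1/3): chest 1 is available but not opened, probability 1/3; weight (1/3)·(1/3) = 1/9.
If it is in chest 3 (prior 1/3): the guide opened chest 3, so this case is ruled out; weight (1/3)·0 = 0.
The weights sum to 4/9.
So P(the ruby in chest 1 | the guide opened chest 3) = (1/3) / (4/9) = 3/4.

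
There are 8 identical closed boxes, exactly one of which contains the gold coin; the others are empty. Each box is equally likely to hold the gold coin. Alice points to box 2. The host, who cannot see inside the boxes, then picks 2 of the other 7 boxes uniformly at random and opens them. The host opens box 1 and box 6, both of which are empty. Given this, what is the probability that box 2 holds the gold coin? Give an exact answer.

1/6

Apply Bayes' rule, conditioning on where the gold coin actually is.
If it is in either of boxes 1 and 6 (prior 1/8 each): that box was opened and seen not to hold the prize — ruled out; weight (1/8)·0 = 0 each.
If it is in any of boxes 2, 3, 4, 5, 7, and 8 (prior 1/8 each): the host picks exactly this set with probability 1/21 regardless, and none is the prize; weight (1/8)·(1/21) = 1/168 each.
The weights sum to 1/28.
So P(the gold coin in box 2 | the host opened box 1 and box 6) = (1/168) / (1/28) = 1/6.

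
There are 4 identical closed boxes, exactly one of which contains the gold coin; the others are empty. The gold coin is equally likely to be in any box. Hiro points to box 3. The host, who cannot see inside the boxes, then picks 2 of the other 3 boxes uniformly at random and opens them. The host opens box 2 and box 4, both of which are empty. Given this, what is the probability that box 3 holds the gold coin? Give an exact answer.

Because the host chose which boxes to open without knowing where the gold coin is, the choice is independent of the prize location. Learning that none of the 2 opened boxes holds the gold coin simply rules out those 2 locations and leaves the remaining 2 boxes still equally likely by symmetry.
So P(the gold coin in box 3) = 1/2.

1/2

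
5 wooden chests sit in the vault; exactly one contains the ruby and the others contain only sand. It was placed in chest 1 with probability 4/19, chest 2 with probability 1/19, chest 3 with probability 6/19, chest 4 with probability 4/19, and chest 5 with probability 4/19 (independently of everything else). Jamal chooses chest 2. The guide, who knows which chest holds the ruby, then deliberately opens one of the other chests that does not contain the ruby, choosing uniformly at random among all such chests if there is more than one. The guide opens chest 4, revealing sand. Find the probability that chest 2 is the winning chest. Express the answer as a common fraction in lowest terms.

Condition on the true location of the ruby.
If it is in either of chests 1 and 5 (prior 4/19 each): the guide has 3 equally likely choices, so probability 1/3; weight (4/19)·(1/3) = 4/57 each.
If it is in chest 2 (prior 1/19): the guide has 4 equally likely choices, so probability 1/4; weight (1/19)·(1/4) = 1/76.
If it is in chest 3 (prior 6/19): the guide has 3 equally likely choices, so probability 1/3; weight (6/19)·(1/3) = 2/19.
If it is in chest 4 (prior 4/19): the guide opened chest 4, so this case is ruled out; weight (4/19)·0 = 0.
The weights sum to 59/228.
So P(the ruby in chest 2 | the guide opened chest 4) = (1/76) / (59/228) = 3/59.

3/59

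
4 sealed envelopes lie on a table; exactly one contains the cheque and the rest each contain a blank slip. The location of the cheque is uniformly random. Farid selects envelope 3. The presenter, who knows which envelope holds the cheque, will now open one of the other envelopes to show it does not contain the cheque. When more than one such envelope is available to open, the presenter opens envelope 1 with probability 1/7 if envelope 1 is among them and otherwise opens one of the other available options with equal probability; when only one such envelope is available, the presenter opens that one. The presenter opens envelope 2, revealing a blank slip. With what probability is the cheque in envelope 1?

Condition on the true location of the cheque.
If it is in envelope 1 (prior 1/4): envelope 1 holds the prize so is unavailable; the presenter chooses uniformly among the 2 others, probability 1/2; weight (1/4)·(1/2) = 1/8.
If it is in envelope 2 (prior 1/4): the presenter opened envelope 2, so this case is ruled out; weight (1/4)·0 = 0.
If it is in envelope 3 (prior 1/4): envelope 1 is available but not opened; envelope 2 gets probability (1 − 1/7)/2 = 3/7; weight (1/4)·(3/7) = 3/28.
If it is in envelope 4 (prior 1/4): envelope 1 is available but not opened, probability 6/7; weight (1/4)·(6/7) = 3/14.
The weights sum to 25/56.
So P(the cheque in envelope 1 | the presenter opened envelope 2) = (1/8) / (25/56) = 7/25.

7/25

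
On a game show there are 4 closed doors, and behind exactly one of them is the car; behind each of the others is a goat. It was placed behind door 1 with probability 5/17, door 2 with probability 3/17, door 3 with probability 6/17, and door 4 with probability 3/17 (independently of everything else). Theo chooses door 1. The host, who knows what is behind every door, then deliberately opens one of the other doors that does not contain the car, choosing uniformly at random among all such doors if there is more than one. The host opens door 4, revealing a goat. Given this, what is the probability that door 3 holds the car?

18/37

Consider each possible location of the car in turn.
If it is behind door 1 (prior 5/17): the host has 3 equally likely choices, so probability 1/3; weight (5/17)·(1/3) = 5/51.
If it is behind door 2 (prior 3/17): the host has 2 equally likely choices, so probability 1/2; weight (3/17)·(1/2) = 3/34.
If it is behind door 3 (prior 6/17): the host has 2 equally likely choices, so probability 1/2; weight (6/17)·(1/2) = 3/17.
If it is behind door 4 (prior 3/17): the host opened door 4, so this case is ruled out; weight (3/17)·0 = 0.
The weights sum to 37/102.
So P(the car behind door 3 | the host opened door 4) = (3/17) / (37/102) = 18/37.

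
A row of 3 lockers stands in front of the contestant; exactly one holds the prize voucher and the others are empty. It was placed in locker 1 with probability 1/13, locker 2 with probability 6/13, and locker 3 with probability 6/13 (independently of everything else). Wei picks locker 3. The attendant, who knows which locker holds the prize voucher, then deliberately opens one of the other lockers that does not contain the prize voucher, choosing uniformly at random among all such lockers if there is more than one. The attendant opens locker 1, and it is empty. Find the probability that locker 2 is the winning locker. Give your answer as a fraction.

Condition on the true location of the prize voucher.
If it is in locker 1 (prior 1/13): the attendant opened locker 1, so this case is ruled out; weight (1/13)·0 = 0.
If it is in locker 2 (prior 6/13): the attendant has no choice, probability 1; weight (6/13)·1 = 6/13.
If it is in locker 3 (prior 6/13): the attendant has 2 equally likely choices, so probability 1/2; weight (6/13)·(1/2) = 3/13.
The weights sum to 9/13.
So P(the prize voucher in locker 2 | the attendant opened locker 1) = (6/13) / (9/13) = 2/3.

2/3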